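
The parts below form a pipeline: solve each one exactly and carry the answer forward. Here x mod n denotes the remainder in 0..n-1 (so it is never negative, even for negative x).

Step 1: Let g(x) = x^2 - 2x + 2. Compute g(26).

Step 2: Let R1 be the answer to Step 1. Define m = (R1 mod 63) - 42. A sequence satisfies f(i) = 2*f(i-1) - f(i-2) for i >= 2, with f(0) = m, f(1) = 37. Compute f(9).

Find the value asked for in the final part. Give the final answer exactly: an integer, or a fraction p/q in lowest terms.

197

Step 1: 1*(26)^2 - 2*(26)^1 + 2 = (676) + (-52) + (2) = 626; answer 626
Step 2: R1 = 626; m = 17; f(2) = 2*(37) - 1*(17) = 57; iterating: f(2)=57, f(3)=77, f(4)=97, f(5)=117, f(6)=137, f(7)=157, f(8)=177, f(9)=197; answer 197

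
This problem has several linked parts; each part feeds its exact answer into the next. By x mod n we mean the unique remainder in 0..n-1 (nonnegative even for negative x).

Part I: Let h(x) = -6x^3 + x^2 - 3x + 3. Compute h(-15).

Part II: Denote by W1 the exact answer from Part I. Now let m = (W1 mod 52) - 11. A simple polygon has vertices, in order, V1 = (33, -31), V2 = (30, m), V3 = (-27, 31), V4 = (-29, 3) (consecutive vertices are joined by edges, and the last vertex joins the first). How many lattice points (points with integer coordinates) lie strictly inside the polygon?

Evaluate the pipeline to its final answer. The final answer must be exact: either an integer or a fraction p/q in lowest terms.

2457

Part I: -6*(-15)^3 + 1*(-15)^2 - 3*(-15)^1 + 3 = (20250) + (225) + (45) + (3) = 20523; answer 20523
Part II: W1 = 20523; m = 24; cross terms: (33*24 - 30*-31)=1722, (30*31 - -27*24)=1578, (-27*3 - -29*31)=818, (-29*-31 - 33*3)=800; twice the area = |4918| = 4918; area = 2459; boundary points = 1 + 1 + 2 + 2 = 6; strictly interior points = area - boundary/2 + 1 = 2457; answer 2457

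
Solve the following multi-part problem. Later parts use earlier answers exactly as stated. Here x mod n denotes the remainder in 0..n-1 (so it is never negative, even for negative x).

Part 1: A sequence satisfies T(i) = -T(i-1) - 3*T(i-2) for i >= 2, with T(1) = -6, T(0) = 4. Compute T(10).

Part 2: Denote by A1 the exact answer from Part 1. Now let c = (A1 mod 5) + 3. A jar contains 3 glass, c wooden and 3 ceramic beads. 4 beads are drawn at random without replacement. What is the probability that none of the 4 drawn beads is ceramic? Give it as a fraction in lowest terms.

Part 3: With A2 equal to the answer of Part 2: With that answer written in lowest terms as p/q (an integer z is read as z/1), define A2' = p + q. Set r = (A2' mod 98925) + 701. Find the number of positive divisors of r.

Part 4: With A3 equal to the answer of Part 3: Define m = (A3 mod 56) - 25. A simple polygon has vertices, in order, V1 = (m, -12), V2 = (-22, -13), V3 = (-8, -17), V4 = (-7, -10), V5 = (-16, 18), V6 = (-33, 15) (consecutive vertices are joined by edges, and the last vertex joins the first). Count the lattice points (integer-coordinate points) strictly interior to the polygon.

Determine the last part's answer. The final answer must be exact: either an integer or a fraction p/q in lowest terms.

Part 1: T(2) = -1*(-6) - 3*(4) = -6; iterating: T(2)=-6, T(3)=24, T(4)=-6, T(5)=-66, T(6)=84, T(7)=114, T(8)=-366, T(9)=24, T(10)=1074; answer 1074
Part 2: A1 = 1074; c = 7; total draws C(13,4) = 715; favorable C(10,4) = 210; P = 42/143; answer 42/143
Part 3: A2 = 42/143; threaded value p + q = 185; r = 886; 886 = 2 * 443; number of divisors = (1+1) * (1+1) = 4; answer 4
Part 4: A3 = 4; m = -21; cross terms: (-21*-13 - -22*-12)=9, (-22*-17 - -8*-13)=270, (-8*-10 - -7*-17)=-39, (-7*18 - -16*-10)=-286, (-16*15 - -33*18)=354, (-33*-12 - -21*15)=711; twice the area = |1019| = 1019; area = 1019/2; boundary points = 1 + 2 + 1 + 1 + 1 + 3 = 9; strictly interior points = area - boundary/2 + 1 = 506; answer 506

506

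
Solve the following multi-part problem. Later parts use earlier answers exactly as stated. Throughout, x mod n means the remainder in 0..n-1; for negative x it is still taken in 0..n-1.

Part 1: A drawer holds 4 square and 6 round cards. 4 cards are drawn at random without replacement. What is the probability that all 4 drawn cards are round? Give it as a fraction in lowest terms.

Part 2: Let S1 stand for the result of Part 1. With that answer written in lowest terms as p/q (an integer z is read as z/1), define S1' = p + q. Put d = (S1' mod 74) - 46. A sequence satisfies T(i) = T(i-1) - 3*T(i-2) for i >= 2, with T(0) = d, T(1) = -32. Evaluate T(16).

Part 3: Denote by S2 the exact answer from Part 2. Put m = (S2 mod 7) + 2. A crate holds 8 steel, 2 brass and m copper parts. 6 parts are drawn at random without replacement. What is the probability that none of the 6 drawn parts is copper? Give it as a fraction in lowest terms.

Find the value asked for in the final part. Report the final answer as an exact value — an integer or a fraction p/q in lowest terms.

Part 1: total draws C(10,4) = 210; favorable C(6,4) = 15; P = 1/14; answer 1/14
Part 2: S1 = 1/14; threaded value p + q = 15; d = -31; T(2) = 1*(-32) - 3*(-31) = 61; iterating: T(2)=61, T(3)=157, T(4)=-26, T(5)=-497, T(6)=-419, T(7)=1072, T(8)=2329, T(9)=-887, T(10)=-7874, T(11)=-5213, T(12)=18409, T(13)=34048, T(14)=-21179, T(15)=-123323, T(16)=-59786; answer -59786
Part 3: S2 = -59786; m = 3; total draws C(13,6) = 1716; favorable C(10,6) = 210; P = 35/286; answer 35/286

35/286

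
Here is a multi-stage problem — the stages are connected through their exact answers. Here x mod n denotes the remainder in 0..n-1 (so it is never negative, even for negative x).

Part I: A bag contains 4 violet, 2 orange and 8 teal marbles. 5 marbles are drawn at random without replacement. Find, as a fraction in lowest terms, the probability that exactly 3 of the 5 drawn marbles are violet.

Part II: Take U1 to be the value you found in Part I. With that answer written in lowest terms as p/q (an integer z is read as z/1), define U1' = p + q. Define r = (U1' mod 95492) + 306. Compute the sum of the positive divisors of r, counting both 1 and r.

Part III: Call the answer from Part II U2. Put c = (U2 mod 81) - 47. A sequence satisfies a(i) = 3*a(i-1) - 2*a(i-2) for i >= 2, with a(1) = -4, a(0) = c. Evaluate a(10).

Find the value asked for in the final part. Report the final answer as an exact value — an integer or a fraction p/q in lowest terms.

-35774

Part I: total draws C(14,5) = 2002; favorable C(4,3)*C(10,2) = 180; P = 90/1001; answer 90/1001
Part II: U1 = 90/1001; threaded value p + q = 1091; r = 1397; 1397 = 11 * 127; sigma = (1 + 11) * (1 + 127) = 12 * 128 = 1536; answer 1536
Part III: U2 = 1536; c = 31; a(2) = 3*(-4) - 2*(31) = -74; iterating: a(2)=-74, a(3)=-214, a(4)=-494, a(5)=-1054, a(6)=-2174, a(7)=-4414, a(8)=-8894, a(9)=-17854, a(10)=-35774; answer -35774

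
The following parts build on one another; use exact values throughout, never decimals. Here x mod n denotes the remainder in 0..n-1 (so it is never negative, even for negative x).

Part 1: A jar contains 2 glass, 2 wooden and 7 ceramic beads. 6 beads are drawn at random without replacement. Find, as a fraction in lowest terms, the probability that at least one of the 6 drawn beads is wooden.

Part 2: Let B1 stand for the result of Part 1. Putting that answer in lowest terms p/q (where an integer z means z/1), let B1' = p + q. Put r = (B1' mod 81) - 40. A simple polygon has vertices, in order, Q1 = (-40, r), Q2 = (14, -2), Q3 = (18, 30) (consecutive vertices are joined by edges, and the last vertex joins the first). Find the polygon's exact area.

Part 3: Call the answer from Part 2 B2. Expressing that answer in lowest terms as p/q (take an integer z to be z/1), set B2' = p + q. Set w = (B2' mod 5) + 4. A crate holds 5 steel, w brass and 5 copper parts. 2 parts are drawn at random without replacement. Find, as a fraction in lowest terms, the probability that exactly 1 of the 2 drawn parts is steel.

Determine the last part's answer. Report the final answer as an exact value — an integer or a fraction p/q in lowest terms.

65/153

Part 1: total draws C(11,6) = 462; complement C(9,6) = 84; favorable 462 - 84 = 378; P = 9/11; answer 9/11
Part 2: B1 = 9/11; threaded value p + q = 20; r = -20; cross terms: (-40*-2 - 14*-20)=360, (14*30 - 18*-2)=456, (18*-20 - -40*30)=840; twice the area = |1656| = 1656; area = 828; answer 828
Part 3: B2 = 828; threaded value p + q = 829; w = 8; total draws C(18,2) = 153; favorable C(5,1)*C(13,1) = 65; P = 65/153; answer 65/153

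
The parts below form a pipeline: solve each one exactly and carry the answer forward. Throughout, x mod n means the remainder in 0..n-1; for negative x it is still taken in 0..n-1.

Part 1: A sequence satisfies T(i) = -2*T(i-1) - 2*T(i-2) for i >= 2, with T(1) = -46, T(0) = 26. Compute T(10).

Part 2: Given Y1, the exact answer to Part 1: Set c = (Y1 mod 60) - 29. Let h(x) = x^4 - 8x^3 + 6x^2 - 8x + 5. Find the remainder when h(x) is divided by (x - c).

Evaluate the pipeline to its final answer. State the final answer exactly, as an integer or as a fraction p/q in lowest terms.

4636

Part 1: T(2) = -2*(-46) - 2*(26) = 40; iterating: T(2)=40, T(3)=12, T(4)=-104, T(5)=184, T(6)=-160, T(7)=-48, T(8)=416, T(9)=-736, T(10)=640; answer 640
Part 2: Y1 = 640; c = 11; remainder = value at the root: 1*(11)^4 - 8*(11)^3 + 6*(11)^2 - 8*(11)^1 + 5 = (14641) + (-10648) + (726) + (-88) + (5) = 4636; answer 4636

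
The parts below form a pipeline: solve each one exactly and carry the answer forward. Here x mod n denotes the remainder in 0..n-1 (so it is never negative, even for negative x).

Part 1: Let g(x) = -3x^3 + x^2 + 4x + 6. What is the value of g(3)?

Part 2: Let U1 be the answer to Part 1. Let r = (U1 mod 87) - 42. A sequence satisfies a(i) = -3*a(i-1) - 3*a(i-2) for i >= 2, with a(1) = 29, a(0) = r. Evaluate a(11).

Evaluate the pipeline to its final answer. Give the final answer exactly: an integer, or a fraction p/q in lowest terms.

-486

Part 1: -3*(3)^3 + 1*(3)^2 + 4*(3)^1 + 6 = (-81) + (9) + (12) + (6) = -54; answer -54
Part 2: U1 = -54; r = -9; a(2) = -3*(29) - 3*(-9) = -60; iterating: a(2)=-60, a(3)=93, a(4)=-99, a(5)=18, a(6)=243, a(7)=-783, a(8)=1620, a(9)=-2511, a(10)=2673, a(11)=-486; answer -486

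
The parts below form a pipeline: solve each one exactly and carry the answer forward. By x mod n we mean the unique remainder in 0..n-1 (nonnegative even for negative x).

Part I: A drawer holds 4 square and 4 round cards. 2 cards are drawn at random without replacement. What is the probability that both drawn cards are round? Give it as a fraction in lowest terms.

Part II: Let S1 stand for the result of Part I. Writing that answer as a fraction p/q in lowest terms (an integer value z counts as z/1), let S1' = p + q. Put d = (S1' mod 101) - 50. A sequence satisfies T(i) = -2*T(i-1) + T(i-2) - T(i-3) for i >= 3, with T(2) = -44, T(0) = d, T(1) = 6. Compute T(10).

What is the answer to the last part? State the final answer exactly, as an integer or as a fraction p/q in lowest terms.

Part I: total draws C(8,2) = 28; favorable C(4,2) = 6; P = 3/14; answer 3/14
Part II: S1 = 3/14; threaded value p + q = 17; d = -33; T(3) = -2*(-44) + 1*(6) - 1*(-33) = 127; iterating: T(3)=127, T(4)=-304, T(5)=779, T(6)=-1989, T(7)=5061, T(8)=-12890, T(9)=32830, T(10)=-83611; answer -83611

-83611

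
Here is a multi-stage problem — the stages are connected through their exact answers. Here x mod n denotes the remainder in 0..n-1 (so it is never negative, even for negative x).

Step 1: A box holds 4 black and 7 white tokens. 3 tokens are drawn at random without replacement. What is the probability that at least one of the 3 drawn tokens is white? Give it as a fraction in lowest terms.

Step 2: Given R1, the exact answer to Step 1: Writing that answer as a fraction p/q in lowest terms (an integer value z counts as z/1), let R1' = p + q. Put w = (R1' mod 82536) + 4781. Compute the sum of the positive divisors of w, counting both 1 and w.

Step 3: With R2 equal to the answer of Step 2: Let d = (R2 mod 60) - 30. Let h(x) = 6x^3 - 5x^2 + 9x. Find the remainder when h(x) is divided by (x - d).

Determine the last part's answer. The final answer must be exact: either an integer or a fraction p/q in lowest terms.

Step 1: total draws C(11,3) = 165; complement C(4,3) = 4; favorable 165 - 4 = 161; P = 161/165; answer 161/165
Step 2: R1 = 161/165; threaded value p + q = 326; w = 5107; 5107 is prime, so its only divisors are 1 and 5107; sigma = 1 + 5107 = 5108; answer 5108
Step 3: R2 = 5108; d = -22; remainder = value at the root: 6*(-22)^3 - 5*(-22)^2 + 9*(-22)^1 = (-63888) + (-2420) + (-198) = -66506; answer -66506

-66506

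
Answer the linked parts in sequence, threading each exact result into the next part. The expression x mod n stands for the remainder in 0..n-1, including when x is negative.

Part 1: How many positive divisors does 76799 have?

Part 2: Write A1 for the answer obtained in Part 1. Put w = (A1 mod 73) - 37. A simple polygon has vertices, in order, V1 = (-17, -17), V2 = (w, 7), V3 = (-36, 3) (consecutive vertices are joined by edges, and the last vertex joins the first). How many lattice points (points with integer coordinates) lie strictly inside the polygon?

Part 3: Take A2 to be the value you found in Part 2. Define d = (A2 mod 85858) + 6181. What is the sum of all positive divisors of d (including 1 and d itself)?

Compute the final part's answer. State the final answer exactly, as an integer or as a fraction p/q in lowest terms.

7500

Part 1: 76799 = 61 * 1259; number of divisors = (1+1) * (1+1) = 4; answer 4
Part 2: A1 = 4; w = -33; cross terms: (-17*7 - -33*-17)=-680, (-33*3 - -36*7)=153, (-36*-17 - -17*3)=663; twice the area = |136| = 136; area = 68; boundary points = 8 + 1 + 1 = 10; strictly interior points = area - boundary/2 + 1 = 64; answer 64
Part 3: A2 = 64; d = 6245; 6245 = 5 * 1249; sigma = (1 + 5) * (1 + 1249) = 6 * 1250 = 7500; answer 7500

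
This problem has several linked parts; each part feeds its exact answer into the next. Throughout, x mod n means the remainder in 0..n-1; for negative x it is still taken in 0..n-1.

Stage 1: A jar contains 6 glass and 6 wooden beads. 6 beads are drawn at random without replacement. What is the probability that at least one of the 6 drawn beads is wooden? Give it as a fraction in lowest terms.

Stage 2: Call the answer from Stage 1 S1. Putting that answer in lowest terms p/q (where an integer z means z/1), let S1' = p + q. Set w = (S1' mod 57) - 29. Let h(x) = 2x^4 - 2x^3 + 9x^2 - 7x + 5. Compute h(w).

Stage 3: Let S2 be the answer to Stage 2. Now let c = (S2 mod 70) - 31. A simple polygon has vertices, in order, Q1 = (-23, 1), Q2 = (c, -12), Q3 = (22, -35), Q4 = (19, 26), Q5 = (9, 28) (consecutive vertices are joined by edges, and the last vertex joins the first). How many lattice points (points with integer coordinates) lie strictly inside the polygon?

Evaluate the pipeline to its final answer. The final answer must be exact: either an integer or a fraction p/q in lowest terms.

Stage 1: total draws C(12,6) = 924; complement C(6,6) = 1; favorable 924 - 1 = 923; P = 923/924; answer 923/924
Stage 2: S1 = 923/924; threaded value p + q = 1847; w = -6; 2*(-6)^4 - 2*(-6)^3 + 9*(-6)^2 - 7*(-6)^1 + 5 = (2592) + (432) + (324) + (42) + (5) = 3395; answer 3395
Stage 3: S2 = 3395; c = 4; cross terms: (-23*-12 - 4*1)=272, (4*-35 - 22*-12)=124, (22*26 - 19*-35)=1237, (19*28 - 9*26)=298, (9*1 - -23*28)=653; twice the area = |2584| = 2584; area = 1292; boundary points = 1 + 1 + 1 + 2 + 1 = 6; strictly interior points = area - boundary/2 + 1 = 1290; answer 1290

1290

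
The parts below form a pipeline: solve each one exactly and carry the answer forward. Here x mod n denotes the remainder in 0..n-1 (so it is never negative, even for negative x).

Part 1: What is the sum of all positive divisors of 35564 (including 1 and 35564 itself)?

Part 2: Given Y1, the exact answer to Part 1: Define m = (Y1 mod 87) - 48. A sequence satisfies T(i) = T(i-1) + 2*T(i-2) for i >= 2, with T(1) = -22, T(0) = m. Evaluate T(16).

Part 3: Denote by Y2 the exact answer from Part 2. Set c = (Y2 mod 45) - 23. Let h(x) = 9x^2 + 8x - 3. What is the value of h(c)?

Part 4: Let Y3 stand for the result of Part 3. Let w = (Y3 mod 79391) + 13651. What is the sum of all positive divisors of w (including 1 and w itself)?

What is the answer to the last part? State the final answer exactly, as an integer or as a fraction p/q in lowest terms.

19008

Part 1: 35564 = 2^2 * 17 * 523; sigma = (1 + 2 + 4) * (1 + 17) * (1 + 523) = 7 * 18 * 524 = 66024; answer 66024
Part 2: Y1 = 66024; m = 30; T(2) = 1*(-22) + 2*(30) = 38; iterating: T(2)=38, T(3)=-6, T(4)=70, T(5)=58, T(6)=198, T(7)=314, T(8)=710, T(9)=1338, T(10)=2758, T(11)=5434, T(12)=10950, T(13)=21818, T(14)=43718, T(15)=87354, T(16)=174790; answer 174790
Part 3: Y2 = 174790; c = -13; 9*(-13)^2 + 8*(-13)^1 - 3 = (1521) + (-104) + (-3) = 1414; answer 1414
Part 4: Y3 = 1414; w = 15065; 15065 = 5 * 23 * 131; sigma = (1 + 5) * (1 + 23) * (1 + 131) = 6 * 24 * 132 = 19008; answer 19008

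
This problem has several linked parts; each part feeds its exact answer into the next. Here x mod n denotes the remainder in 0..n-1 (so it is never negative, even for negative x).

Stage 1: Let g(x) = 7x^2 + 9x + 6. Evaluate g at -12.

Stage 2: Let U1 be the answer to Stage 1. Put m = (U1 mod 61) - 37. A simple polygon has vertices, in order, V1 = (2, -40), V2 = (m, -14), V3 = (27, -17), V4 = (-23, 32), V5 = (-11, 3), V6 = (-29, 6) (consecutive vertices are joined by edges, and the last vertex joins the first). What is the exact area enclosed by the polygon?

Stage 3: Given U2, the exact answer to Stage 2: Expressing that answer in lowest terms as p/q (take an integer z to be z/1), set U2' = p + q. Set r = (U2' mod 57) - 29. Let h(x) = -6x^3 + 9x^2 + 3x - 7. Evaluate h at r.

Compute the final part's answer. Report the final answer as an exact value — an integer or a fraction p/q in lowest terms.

153809

Stage 1: 7*(-12)^2 + 9*(-12)^1 + 6 = (1008) + (-108) + (6) = 906; answer 906
Stage 2: U1 = 906; m = 15; cross terms: (2*-14 - 15*-40)=572, (15*-17 - 27*-14)=123, (27*32 - -23*-17)=473, (-23*3 - -11*32)=283, (-11*6 - -29*3)=21, (-29*-40 - 2*6)=1148; twice the area = |2620| = 2620; area = 1310; answer 1310
Stage 3: U2 = 1310; threaded value p + q = 1311; r = -29; -6*(-29)^3 + 9*(-29)^2 + 3*(-29)^1 - 7 = (146334) + (7569) + (-87) + (-7) = 153809; answer 153809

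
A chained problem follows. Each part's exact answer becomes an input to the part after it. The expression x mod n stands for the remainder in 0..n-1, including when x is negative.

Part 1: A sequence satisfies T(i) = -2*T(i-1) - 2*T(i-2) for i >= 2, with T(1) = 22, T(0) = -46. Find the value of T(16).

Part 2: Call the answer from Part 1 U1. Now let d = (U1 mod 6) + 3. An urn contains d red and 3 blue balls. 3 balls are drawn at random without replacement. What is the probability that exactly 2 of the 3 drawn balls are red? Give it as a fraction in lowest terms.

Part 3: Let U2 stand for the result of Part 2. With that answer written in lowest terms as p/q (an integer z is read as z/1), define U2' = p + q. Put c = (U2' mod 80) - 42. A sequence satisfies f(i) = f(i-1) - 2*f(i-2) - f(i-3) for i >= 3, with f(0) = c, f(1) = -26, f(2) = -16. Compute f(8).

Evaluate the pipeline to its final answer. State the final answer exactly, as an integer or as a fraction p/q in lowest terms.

Part 1: T(2) = -2*(22) - 2*(-46) = 48; iterating: T(2)=48, T(3)=-140, T(4)=184, T(5)=-88, T(6)=-192, T(7)=560, T(8)=-736, T(9)=352, T(10)=768, T(11)=-2240, T(12)=2944, T(13)=-1408, T(14)=-3072, T(15)=8960, T(16)=-11776; answer -11776
Part 2: U1 = -11776; d = 5; total draws C(8,3) = 56; favorable C(5,2)*C(3,1) = 30; P = 15/28; answer 15/28
Part 3: U2 = 15/28; threaded value p + q = 43; c = 1; f(3) = 1*(-16) - 2*(-26) - 1*(1) = 35; iterating: f(3)=35, f(4)=93, f(5)=39, f(6)=-182, f(7)=-353, f(8)=-28; answer -28

-28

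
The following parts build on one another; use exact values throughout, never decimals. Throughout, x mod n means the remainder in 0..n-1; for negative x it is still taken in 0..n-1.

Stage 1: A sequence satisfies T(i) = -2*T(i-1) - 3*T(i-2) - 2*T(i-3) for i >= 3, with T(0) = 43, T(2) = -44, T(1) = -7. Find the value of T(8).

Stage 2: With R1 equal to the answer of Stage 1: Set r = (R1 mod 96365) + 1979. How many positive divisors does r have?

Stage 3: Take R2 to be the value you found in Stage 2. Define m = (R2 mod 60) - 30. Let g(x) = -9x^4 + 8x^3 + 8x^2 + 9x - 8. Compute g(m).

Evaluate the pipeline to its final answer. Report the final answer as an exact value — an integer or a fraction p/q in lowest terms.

-3092192

Stage 1: T(3) = -2*(-44) - 3*(-7) - 2*(43) = 23; iterating: T(3)=23, T(4)=100, T(5)=-181, T(6)=16, T(7)=311, T(8)=-308; answer -308
Stage 2: R1 = -308; r = 98036; 98036 = 2^2 * 24509; number of divisors = (2+1) * (1+1) = 6; answer 6
Stage 3: R2 = 6; m = -24; -9*(-24)^4 + 8*(-24)^3 + 8*(-24)^2 + 9*(-24)^1 - 8 = (-2985984) + (-110592) + (4608) + (-216) + (-8) = -3092192; answer -3092192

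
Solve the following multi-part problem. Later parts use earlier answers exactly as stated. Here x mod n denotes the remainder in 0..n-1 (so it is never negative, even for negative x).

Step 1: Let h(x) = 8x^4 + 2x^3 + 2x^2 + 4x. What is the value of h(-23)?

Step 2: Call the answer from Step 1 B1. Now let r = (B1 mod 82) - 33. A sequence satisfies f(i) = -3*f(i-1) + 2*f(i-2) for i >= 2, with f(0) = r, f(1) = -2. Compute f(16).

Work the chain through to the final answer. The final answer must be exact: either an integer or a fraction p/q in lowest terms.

Step 1: 8*(-23)^4 + 2*(-23)^3 + 2*(-23)^2 + 4*(-23)^1 = (2238728) + (-24334) + (1058) + (-92) = 2215360; answer 2215360
Step 2: B1 = 2215360; r = 15; f(2) = -3*(-2) + 2*(15) = 36; iterating: f(2)=36, f(3)=-112, f(4)=408, f(5)=-1448, f(6)=5160, f(7)=-18376, f(8)=65448, f(9)=-233096, f(10)=830184, f(11)=-2956744, f(12)=10530600, f(13)=-37505288, f(14)=133577064, f(15)=-475741768, f(16)=1694379432; answer 1694379432

1694379432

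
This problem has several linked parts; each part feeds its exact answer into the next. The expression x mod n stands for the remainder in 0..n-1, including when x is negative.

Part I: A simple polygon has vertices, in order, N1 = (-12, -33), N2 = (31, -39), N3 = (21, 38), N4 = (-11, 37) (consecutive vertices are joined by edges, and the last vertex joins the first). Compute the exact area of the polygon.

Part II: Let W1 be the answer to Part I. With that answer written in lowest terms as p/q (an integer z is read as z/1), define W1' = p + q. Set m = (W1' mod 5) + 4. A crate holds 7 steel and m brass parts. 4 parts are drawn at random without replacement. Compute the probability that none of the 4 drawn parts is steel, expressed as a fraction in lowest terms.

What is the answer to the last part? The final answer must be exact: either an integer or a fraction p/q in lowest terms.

1/99

Part I: cross terms: (-12*-39 - 31*-33)=1491, (31*38 - 21*-39)=1997, (21*37 - -11*38)=1195, (-11*-33 - -12*37)=807; twice the area = |5490| = 5490; area = 2745; answer 2745
Part II: W1 = 2745; threaded value p + q = 2746; m = 5; total draws C(12,4) = 495; favorable C(5,4) = 5; P = 1/99; answer 1/99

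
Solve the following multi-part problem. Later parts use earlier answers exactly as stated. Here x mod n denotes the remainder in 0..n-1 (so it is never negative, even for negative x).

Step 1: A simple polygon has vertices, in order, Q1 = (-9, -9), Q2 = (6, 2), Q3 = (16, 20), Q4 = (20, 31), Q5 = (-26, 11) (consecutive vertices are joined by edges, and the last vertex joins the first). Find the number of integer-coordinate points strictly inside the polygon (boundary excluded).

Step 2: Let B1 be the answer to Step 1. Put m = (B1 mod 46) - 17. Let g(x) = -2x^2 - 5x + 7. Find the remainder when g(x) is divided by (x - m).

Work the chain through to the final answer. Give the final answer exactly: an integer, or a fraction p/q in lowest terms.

-221

Step 1: cross terms: (-9*2 - 6*-9)=36, (6*20 - 16*2)=88, (16*31 - 20*20)=96, (20*11 - -26*31)=1026, (-26*-9 - -9*11)=333; twice the area = |1579| = 1579; area = 1579/2; boundary points = 1 + 2 + 1 + 2 + 1 = 7; strictly interior points = area - boundary/2 + 1 = 787; answer 787
Step 2: B1 = 787; m = -12; remainder = value at the root: -2*(-12)^2 - 5*(-12)^1 + 7 = (-288) + (60) + (7) = -221; answer -221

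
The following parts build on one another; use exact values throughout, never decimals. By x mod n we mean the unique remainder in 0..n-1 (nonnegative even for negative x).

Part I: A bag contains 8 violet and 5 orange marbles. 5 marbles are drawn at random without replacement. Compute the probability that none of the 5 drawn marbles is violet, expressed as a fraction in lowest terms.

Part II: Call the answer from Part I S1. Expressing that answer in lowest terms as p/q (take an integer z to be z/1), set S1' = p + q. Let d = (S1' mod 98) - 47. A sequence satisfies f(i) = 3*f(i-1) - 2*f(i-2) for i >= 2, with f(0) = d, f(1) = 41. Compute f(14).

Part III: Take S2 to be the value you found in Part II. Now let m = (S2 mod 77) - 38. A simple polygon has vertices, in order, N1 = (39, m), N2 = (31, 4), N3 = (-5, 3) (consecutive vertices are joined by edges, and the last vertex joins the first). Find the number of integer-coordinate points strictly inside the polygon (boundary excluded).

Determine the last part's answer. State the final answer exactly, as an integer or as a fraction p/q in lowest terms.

Part I: total draws C(13,5) = 1287; favorable C(5,5) = 1; P = 1/1287; answer 1/1287
Part II: S1 = 1/1287; threaded value p + q = 1288; d = -33; f(2) = 3*(41) - 2*(-33) = 189; iterating: f(2)=189, f(3)=485, f(4)=1077, f(5)=2261, f(6)=4629, f(7)=9365, f(8)=18837, f(9)=37781, f(10)=75669, f(11)=151445, f(12)=302997, f(13)=606101, f(14)=1212309; answer 1212309
Part III: S2 = 1212309; m = -17; cross terms: (39*4 - 31*-17)=683, (31*3 - -5*4)=113, (-5*-17 - 39*3)=-32; twice the area = |764| = 764; area = 382; boundary points = 1 + 1 + 4 = 6; strictly interior points = area - boundary/2 + 1 = 380; answer 380

380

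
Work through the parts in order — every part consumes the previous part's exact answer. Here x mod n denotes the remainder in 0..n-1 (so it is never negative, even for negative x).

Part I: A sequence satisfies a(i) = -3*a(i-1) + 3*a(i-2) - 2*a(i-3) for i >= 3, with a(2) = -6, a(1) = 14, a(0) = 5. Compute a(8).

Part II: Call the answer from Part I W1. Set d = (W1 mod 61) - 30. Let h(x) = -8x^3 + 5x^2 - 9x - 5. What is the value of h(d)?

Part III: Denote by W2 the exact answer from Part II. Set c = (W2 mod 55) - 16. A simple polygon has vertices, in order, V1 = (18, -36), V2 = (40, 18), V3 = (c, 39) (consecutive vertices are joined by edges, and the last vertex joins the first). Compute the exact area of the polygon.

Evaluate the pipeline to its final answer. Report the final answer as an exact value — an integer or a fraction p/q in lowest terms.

Part I: a(3) = -3*(-6) + 3*(14) - 2*(5) = 50; iterating: a(3)=50, a(4)=-196, a(5)=750, a(6)=-2938, a(7)=11456, a(8)=-44682; answer -44682
Part II: W1 = -44682; d = 1; -8*(1)^3 + 5*(1)^2 - 9*(1)^1 - 5 = (-8) + (5) + (-9) + (-5) = -17; answer -17
Part III: W2 = -17; c = 22; cross terms: (18*18 - 40*-36)=1764, (40*39 - 22*18)=1164, (22*-36 - 18*39)=-1494; twice the area = |1434| = 1434; area = 717; answer 717

717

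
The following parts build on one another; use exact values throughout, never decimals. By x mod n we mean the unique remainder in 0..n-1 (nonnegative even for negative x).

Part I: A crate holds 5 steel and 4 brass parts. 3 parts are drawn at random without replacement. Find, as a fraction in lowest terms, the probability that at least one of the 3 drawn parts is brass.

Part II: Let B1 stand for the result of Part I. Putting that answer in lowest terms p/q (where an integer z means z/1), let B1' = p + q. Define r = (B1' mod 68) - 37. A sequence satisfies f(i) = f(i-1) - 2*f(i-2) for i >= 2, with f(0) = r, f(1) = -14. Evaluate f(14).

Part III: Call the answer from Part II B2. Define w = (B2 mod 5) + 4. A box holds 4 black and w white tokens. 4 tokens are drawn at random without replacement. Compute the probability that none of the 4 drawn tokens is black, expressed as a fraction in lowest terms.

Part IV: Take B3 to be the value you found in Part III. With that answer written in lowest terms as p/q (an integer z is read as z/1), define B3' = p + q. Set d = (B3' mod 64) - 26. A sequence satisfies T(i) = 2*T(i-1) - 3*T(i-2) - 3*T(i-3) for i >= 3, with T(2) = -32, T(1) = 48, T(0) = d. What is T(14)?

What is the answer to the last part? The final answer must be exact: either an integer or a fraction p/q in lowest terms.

978205

Part I: total draws C(9,3) = 84; complement C(5,3) = 10; favorable 84 - 10 = 74; P = 37/42; answer 37/42
Part II: B1 = 37/42; threaded value p + q = 79; r = -26; f(2) = 1*(-14) - 2*(-26) = 38; iterating: f(2)=38, f(3)=66, f(4)=-10, f(5)=-142, f(6)=-122, f(7)=162, f(8)=406, f(9)=82, f(10)=-730, f(11)=-894, f(12)=566, f(13)=2354, f(14)=1222; answer 1222
Part III: B2 = 1222; w = 6; total draws C(10,4) = 210; favorable C(6,4) = 15; P = 1/14; answer 1/14
Part IV: B3 = 1/14; threaded value p + q = 15; d = -11; T(3) = 2*(-32) - 3*(48) - 3*(-11) = -175; iterating: T(3)=-175, T(4)=-398, T(5)=-175, T(6)=1369, T(7)=4457, T(8)=5332, T(9)=-6814, T(10)=-42995, T(11)=-81544, T(12)=-13661, T(13)=346295, T(14)=978205; answer 978205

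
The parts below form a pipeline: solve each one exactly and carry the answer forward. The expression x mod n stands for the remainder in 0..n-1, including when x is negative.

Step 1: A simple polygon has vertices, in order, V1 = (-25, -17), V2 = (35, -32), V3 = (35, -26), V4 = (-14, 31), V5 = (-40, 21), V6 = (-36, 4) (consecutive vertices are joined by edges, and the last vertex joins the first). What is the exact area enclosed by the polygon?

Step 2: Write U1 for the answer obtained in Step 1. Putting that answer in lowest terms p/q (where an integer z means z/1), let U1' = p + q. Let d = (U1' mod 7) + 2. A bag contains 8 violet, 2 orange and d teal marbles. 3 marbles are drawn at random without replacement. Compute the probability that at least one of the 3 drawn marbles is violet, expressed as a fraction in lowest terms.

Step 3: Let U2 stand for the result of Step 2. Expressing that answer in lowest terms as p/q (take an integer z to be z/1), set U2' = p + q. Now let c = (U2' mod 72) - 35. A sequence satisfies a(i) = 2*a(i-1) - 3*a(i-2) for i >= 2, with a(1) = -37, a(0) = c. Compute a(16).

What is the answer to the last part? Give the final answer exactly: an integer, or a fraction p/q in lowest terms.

Step 1: cross terms: (-25*-32 - 35*-17)=1395, (35*-26 - 35*-32)=210, (35*31 - -14*-26)=721, (-14*21 - -40*31)=946, (-40*4 - -36*21)=596, (-36*-17 - -25*4)=712; twice the area = |4580| = 4580; area = 2290; answer 2290
Step 2: U1 = 2290; threaded value p + q = 2291; d = 4; total draws C(14,3) = 364; complement C(6,3) = 20; favorable 364 - 20 = 344; P = 86/91; answer 86/91
Step 3: U2 = 86/91; threaded value p + q = 177; c = -2; a(2) = 2*(-37) - 3*(-2) = -68; iterating: a(2)=-68, a(3)=-25, a(4)=154, a(5)=383, a(6)=304, a(7)=-541, a(8)=-1994, a(9)=-2365, a(10)=1252, a(11)=9599, a(12)=15442, a(13)=2087, a(14)=-42152, a(15)=-90565, a(16)=-54674; answer -54674

-54674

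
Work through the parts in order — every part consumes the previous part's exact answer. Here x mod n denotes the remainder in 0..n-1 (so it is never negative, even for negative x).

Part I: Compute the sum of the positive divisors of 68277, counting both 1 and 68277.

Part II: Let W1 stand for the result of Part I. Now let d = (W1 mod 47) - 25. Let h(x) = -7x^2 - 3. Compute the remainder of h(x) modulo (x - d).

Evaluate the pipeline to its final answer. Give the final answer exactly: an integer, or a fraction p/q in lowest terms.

-3706

Part I: 68277 = 3 * 11 * 2069; sigma = (1 + 3) * (1 + 11) * (1 + 2069) = 4 * 12 * 2070 = 99360; answer 99360
Part II: W1 = 99360; d = -23; remainder = value at the root: -7*(-23)^2 - 3 = (-3703) + (-3) = -3706; answer -3706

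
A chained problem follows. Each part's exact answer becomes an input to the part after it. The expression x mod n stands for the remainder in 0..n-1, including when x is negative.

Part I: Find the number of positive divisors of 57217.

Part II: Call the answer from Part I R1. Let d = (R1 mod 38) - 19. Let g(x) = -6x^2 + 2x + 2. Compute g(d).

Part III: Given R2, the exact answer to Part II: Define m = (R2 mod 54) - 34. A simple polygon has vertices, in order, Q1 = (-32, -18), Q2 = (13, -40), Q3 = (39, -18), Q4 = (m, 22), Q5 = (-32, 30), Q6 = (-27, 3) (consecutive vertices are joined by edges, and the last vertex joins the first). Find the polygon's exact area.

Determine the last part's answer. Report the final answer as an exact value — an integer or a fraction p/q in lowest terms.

Part I: 57217 = 29 * 1973; number of divisors = (1+1) * (1+1) = 4; answer 4
Part II: R1 = 4; d = -15; -6*(-15)^2 + 2*(-15)^1 + 2 = (-1350) + (-30) + (2) = -1378; answer -1378
Part III: R2 = -1378; m = -8; cross terms: (-32*-40 - 13*-18)=1514, (13*-18 - 39*-40)=1326, (39*22 - -8*-18)=714, (-8*30 - -32*22)=464, (-32*3 - -27*30)=714, (-27*-18 - -32*3)=582; twice the area = |5314| = 5314; area = 2657; answer 2657

2657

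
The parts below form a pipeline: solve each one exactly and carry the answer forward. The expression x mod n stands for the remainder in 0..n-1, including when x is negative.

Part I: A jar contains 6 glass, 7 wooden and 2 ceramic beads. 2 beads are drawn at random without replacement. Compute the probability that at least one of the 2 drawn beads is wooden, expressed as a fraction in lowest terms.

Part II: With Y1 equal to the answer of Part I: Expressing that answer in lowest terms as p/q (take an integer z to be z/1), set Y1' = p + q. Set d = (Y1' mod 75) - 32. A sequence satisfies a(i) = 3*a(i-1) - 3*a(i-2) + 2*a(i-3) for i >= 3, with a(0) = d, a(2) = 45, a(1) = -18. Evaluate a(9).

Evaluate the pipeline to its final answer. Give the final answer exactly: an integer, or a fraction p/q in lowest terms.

9753

Part I: total draws C(15,2) = 105; complement C(8,2) = 28; favorable 105 - 28 = 77; P = 11/15; answer 11/15
Part II: Y1 = 11/15; threaded value p + q = 26; d = -6; a(3) = 3*(45) - 3*(-18) + 2*(-6) = 177; iterating: a(3)=177, a(4)=360, a(5)=639, a(6)=1191, a(7)=2376, a(8)=4833, a(9)=9753; answer 9753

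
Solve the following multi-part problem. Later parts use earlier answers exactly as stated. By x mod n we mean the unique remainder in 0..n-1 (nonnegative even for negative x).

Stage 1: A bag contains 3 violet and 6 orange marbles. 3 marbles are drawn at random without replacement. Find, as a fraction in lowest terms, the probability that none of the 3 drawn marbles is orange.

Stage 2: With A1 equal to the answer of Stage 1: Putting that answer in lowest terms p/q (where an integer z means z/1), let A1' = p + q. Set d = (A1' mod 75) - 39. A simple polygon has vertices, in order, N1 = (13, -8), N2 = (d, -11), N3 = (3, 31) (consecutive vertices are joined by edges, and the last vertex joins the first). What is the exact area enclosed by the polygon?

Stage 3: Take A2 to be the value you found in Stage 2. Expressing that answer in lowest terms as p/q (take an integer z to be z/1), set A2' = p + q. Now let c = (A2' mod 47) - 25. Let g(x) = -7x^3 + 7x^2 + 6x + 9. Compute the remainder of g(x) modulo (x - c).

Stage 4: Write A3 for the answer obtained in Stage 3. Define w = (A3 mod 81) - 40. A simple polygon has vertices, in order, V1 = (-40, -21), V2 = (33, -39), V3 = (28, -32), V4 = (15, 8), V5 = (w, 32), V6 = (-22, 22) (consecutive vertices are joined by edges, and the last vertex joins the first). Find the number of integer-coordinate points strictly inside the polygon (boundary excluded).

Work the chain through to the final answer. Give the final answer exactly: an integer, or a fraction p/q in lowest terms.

2680

Stage 1: total draws C(9,3) = 84; favorable C(3,3) = 1; P = 1/84; answer 1/84
Stage 2: A1 = 1/84; threaded value p + q = 85; d = -29; cross terms: (13*-11 - -29*-8)=-375, (-29*31 - 3*-11)=-866, (3*-8 - 13*31)=-427; twice the area = |-1668| = 1668; area = 834; answer 834
Stage 3: A2 = 834; threaded value p + q = 835; c = 11; remainder = value at the root: -7*(11)^3 + 7*(11)^2 + 6*(11)^1 + 9 = (-9317) + (847) + (66) + (9) = -8395; answer -8395
Stage 4: A3 = -8395; w = -11; cross terms: (-40*-39 - 33*-21)=2253, (33*-32 - 28*-39)=36, (28*8 - 15*-32)=704, (15*32 - -11*8)=568, (-11*22 - -22*32)=462, (-22*-21 - -40*22)=1342; twice the area = |5365| = 5365; area = 5365/2; boundary points = 1 + 1 + 1 + 2 + 1 + 1 = 7; strictly interior points = area - boundary/2 + 1 = 2680; answer 2680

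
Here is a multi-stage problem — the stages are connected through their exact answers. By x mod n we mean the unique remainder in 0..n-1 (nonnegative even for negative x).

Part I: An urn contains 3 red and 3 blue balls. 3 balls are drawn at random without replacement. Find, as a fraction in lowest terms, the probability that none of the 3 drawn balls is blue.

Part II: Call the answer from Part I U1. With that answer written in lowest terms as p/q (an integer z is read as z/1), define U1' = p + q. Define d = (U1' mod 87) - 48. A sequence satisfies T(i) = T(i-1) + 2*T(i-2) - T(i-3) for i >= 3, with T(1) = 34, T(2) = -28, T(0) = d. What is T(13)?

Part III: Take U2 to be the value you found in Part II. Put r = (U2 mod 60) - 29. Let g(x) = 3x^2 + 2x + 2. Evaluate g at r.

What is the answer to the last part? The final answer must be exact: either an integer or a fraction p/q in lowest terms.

67

Part I: total draws C(6,3) = 20; favorable C(3,3) = 1; P = 1/20; answer 1/20
Part II: U1 = 1/20; threaded value p + q = 21; d = -27; T(3) = 1*(-28) + 2*(34) - 1*(-27) = 67; iterating: T(3)=67, T(4)=-23, T(5)=139, T(6)=26, T(7)=327, T(8)=240, T(9)=868, T(10)=1021, T(11)=2517, T(12)=3691, T(13)=7704; answer 7704
Part III: U2 = 7704; r = -5; 3*(-5)^2 + 2*(-5)^1 + 2 = (75) + (-10) + (2) = 67; answer 67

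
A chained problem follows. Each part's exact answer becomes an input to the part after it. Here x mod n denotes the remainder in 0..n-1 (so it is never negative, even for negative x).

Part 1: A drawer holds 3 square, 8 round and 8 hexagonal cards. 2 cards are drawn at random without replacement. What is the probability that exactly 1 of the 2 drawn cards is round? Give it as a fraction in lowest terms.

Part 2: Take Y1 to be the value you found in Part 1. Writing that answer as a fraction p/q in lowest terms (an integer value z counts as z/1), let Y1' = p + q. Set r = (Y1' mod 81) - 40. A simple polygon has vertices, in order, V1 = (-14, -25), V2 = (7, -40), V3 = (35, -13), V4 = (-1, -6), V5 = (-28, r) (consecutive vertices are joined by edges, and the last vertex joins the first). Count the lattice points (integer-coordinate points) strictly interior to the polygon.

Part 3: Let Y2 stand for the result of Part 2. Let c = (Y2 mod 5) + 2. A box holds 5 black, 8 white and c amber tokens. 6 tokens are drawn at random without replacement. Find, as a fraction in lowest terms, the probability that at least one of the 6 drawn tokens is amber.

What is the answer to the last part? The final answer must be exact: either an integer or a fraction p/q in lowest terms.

2118/2261

Part 1: total draws C(19,2) = 171; favorable C(8,1)*C(11,1) = 88; P = 88/171; answer 88/171
Part 2: Y1 = 88/171; threaded value p + q = 259; r = -24; cross terms: (-14*-40 - 7*-25)=735, (7*-13 - 35*-40)=1309, (35*-6 - -1*-13)=-223, (-1*-24 - -28*-6)=-144, (-28*-25 - -14*-24)=364; twice the area = |2041| = 2041; area = 2041/2; boundary points = 3 + 1 + 1 + 9 + 1 = 15; strictly interior points = area - boundary/2 + 1 = 1014; answer 1014
Part 3: Y2 = 1014; c = 6; total draws C(19,6) = 27132; complement C(13,6) = 1716; favorable 27132 - 1716 = 25416; P = 2118/2261; answer 2118/2261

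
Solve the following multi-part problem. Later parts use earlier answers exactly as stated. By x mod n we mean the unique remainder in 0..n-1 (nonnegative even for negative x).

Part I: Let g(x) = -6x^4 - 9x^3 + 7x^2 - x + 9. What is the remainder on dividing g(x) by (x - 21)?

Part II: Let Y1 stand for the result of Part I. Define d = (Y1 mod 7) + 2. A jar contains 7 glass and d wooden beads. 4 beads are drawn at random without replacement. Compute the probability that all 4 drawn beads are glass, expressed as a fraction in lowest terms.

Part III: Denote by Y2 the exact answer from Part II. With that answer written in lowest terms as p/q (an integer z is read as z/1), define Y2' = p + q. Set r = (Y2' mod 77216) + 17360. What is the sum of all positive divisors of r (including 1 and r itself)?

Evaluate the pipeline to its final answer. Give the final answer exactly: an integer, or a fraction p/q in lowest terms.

Part I: remainder = value at the root: -6*(21)^4 - 9*(21)^3 + 7*(21)^2 - 1*(21)^1 + 9 = (-1166886) + (-83349) + (3087) + (-21) + (9) = -1247160; answer -1247160
Part II: Y1 = -1247160; d = 4; total draws C(11,4) = 330; favorable C(7,4) = 35; P = 7/66; answer 7/66
Part III: Y2 = 7/66; threaded value p + q = 73; r = 17433; 17433 = 3^2 * 13 * 149; sigma = (1 + 3 + 9) * (1 + 13) * (1 + 149) = 13 * 14 * 150 = 27300; answer 27300

27300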